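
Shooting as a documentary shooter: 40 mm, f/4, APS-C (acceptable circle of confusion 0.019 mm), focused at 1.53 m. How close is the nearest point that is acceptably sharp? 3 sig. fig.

Hyperfocal distance H = f²/(N·c) + f = 40²/(4 × 0.019) + 40 = 1600/0.076 + 40 ≈ 21092.6 mm ≈ 21.09 m.
Near limit Dn = s·(H − f)/(H + s − 2f) = 1530 × (21092.6 − 40) / (21092.6 + 1530 − 2 × 40) = 1530 × 21052.6 / 22542.6 ≈ 1428.9 mm ≈ 1.43 m.

1.43 m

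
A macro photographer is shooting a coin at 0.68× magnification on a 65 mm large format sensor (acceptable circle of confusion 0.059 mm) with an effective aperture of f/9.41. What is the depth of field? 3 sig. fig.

At magnification m, DoF ≈ 2·N_eff·c/m² = 2 × 9.41 × 0.059 / 0.68² = 1.11 / 0.4624 ≈ 2.4 mm.

2.40 mm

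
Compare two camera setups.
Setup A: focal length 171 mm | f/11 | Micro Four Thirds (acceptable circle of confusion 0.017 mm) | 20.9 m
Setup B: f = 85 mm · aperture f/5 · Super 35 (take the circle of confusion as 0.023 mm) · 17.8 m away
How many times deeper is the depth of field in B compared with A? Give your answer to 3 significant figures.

Setup A: H = 171²/(11×0.017) + 171 ≈ 156540.0 mm; DoF = Df − Dn = 24094.0 − 18453.7 ≈ 5640.3 mm.
Setup B: H = 85²/(5×0.023) + 85 ≈ 62911.1 mm; DoF = Df − Dn = 24790 − 13885 ≈ 10905 mm.
Ratio = 10905 / 5640.3 ≈ 1.93.

1.93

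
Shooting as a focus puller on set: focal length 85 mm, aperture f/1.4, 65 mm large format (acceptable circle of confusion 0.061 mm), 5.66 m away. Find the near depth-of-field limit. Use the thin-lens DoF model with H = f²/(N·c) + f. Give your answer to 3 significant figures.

Hyperfocal distance H = f²/(N·c) + f = 85²/(1.4 × 0.061) + 85 = 7225/0.0854 + 85 ≈ 84686.9 mm ≈ 84.69 m.
Near limit Dn = s·(H − f)/(H + s − 2f) = 5660 × (84686.9 − 85) / (84686.9 + 5660 − 2 × 85) = 5660 × 84601.9 / 90176.9 ≈ 5310.1 mm ≈ 5.31 m.

5.31 m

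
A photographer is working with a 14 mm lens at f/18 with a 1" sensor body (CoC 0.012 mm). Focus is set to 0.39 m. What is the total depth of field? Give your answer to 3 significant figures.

390 mm

Hyperfocal distance H = f²/(N·c) + f = 14²/(18 × 0.012) + 14 = 196/0.216 + 14 ≈ 921.4 mm ≈ 0.921 m.
Near limit Dn = s·(H − f)/(H + s − 2f) = 390 × (921.4 − 14) / (921.4 + 390 − 2 × 14) = 390 × 907.4 / 1283.4 ≈ 275.74 mm.
Far limit Df = s·(H − f)/(H − s) = 390 × (921.4 − 14) / (921.4 − 390) = 390 × 907.4 / 531.4 ≈ 665.95 mm.
Depth of field = Df − Dn = 665.95 − 275.74 ≈ 390.21 mm.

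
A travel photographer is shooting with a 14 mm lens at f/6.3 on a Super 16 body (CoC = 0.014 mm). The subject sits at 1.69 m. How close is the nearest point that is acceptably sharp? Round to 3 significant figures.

Hyperfocal distance H = f²/(N·c) + f = 14²/(6.3 × 0.014) + 14 = 196/0.0882 + 14 ≈ 2236.2 mm ≈ 2.236 m.
Near limit Dn = s·(H − f)/(H + s − 2f) = 1690 × (2236.2 − 14) / (2236.2 + 1690 − 2 × 14) = 1690 × 2222.2 / 3898.2 ≈ 963.40 mm ≈ 0.963 m.

0.963 m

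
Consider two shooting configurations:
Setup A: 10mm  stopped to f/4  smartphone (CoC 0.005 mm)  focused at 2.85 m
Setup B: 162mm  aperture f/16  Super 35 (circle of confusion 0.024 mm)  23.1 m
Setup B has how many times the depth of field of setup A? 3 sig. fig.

3.66

Setup A: H = 10²/(4×0.005) + 10 ≈ 5010.0 mm; DoF = Df − Dn = 6597.2 − 1817.6 ≈ 4779.6 mm.
Setup B: H = 162²/(16×0.024) + 162 ≈ 68505.8 mm; DoF = Df − Dn = 34770 − 17295 ≈ 17475 mm.
Ratio = 17475 / 4779.6 ≈ 3.66.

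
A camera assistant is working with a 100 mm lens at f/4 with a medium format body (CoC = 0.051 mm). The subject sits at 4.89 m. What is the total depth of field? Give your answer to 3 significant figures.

Hyperfocal distance H = f²/(N·c) + f = 100²/(4 × 0.051) + 100 = 10000/0.204 + 100 ≈ 49119.6 mm ≈ 49.12 m.
Near limit Dn = s·(H − f)/(H + s − 2f) = 4890 × (49119.6 − 100) / (49119.6 + 4890 − 2 × 100) = 4890 × 49019.6 / 53809.6 ≈ 4454.70 mm.
Far limit Df = s·(H − f)/(H − s) = 4890 × (49119.6 − 100) / (49119.6 − 4890) = 4890 × 49019.6 / 44229.6 ≈ 5419.58 mm.
Depth of field = Df − Dn = 5419.58 − 4454.70 ≈ 964.88 mm ≈ 0.965 m.

0.965 m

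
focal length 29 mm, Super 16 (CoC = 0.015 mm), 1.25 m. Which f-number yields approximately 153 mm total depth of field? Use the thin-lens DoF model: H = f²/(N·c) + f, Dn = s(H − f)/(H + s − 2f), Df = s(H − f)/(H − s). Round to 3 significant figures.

f/2.80

Write h = H − f = f²/(N·c). The thin-lens limits are Dn = s·h/(h + (s−f)) and Df = s·h/(h − (s−f)), so DoF = Df − Dn = 2·s·(s−f)·h / (h² − (s−f)²).
That is a quadratic in h: DoF·h² − 2·s·(s−f)·h − DoF·(s−f)² = 0 ⇒ h = (s−f)·(s + √(s² + DoF²)) / DoF = 1221 × (1250 + √(1250² + 153²)) / 153 = 1221 × (1250 + 1259.33) / 153 ≈ 20025 mm.
Then N = f²/(c·h) = 29² / (0.015 × 20025) = 841 / 300.38 ≈ 2.80.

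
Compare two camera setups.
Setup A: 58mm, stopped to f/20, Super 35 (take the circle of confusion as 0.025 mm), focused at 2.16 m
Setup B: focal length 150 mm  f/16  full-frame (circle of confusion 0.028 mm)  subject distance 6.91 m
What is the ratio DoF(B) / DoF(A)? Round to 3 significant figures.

1.27

Setup A: H = 58²/(20×0.025) + 58 ≈ 6786.0 mm; DoF = Df − Dn = 3141.5 − 1645.8 ≈ 1495.7 mm.
Setup B: H = 150²/(16×0.028) + 150 ≈ 50373.2 mm; DoF = Df − Dn = 7984.7 − 6090.3 ≈ 1894.4 mm.
Ratio = 1894.4 / 1495.7 ≈ 1.27.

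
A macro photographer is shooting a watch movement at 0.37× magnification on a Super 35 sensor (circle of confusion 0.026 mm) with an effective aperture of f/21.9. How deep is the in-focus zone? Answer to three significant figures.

At magnification m, DoF ≈ 2·N_eff·c/m² = 2 × 21.9 × 0.026 / 0.37² = 1.139 / 0.1369 ≈ 8.32 mm.

8.32 mm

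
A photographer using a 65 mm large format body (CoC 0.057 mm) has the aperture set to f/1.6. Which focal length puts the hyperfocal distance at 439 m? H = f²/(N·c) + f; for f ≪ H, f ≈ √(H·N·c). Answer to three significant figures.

From H = f²/(N·c) + f, with f ≪ H: f ≈ √(H·N·c) = √(439000 × 1.6 × 0.057) = √40037 ≈ 200.1 mm.
The +f correction barely moves this — solving exactly, f² + N·c·f − N·c·H = 0 ⇒ f = (−N·c + √((N·c)² + 4·N·c·H))/2 = (−0.0912 + √160147)/2 ≈ 200.05 mm, so f ≈ 200 mm.

200 mm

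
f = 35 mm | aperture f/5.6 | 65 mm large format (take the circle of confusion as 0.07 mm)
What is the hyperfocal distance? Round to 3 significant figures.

3.16 m

Hyperfocal distance H = f²/(N·c) + f = 35²/(5.6 × 0.07) + 35 = 1225/0.392 + 35 ≈ 3160.0 mm ≈ 3.16 m.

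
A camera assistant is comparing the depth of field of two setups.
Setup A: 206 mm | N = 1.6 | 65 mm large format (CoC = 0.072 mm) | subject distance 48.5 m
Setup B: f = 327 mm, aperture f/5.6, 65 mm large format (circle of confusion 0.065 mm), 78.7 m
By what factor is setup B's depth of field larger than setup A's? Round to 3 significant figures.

Setup A: H = 206²/(1.6×0.072) + 206 ≈ 368574.1 mm; DoF = Df − Dn = 55818 − 42879 ≈ 12939 mm.
Setup B: H = 327²/(5.6×0.065) + 327 ≈ 294088.0 mm; DoF = Df − Dn = 107336 − 62125 ≈ 45211 mm.
Ratio = 45211 / 12939 ≈ 3.49.

3.49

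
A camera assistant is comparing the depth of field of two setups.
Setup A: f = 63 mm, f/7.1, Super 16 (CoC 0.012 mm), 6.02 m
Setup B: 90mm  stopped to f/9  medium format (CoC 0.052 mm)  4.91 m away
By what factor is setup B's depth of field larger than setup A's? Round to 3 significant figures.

Setup A: H = 63²/(7.1×0.012) + 63 ≈ 46647.5 mm; DoF = Df − Dn = 6902.7 − 5337.5 ≈ 1565.2 mm.
Setup B: H = 90²/(9×0.052) + 90 ≈ 17397.7 mm; DoF = Df − Dn = 6805.2 − 3840.5 ≈ 2964.7 mm.
Ratio = 2964.7 / 1565.2 ≈ 1.89.

1.89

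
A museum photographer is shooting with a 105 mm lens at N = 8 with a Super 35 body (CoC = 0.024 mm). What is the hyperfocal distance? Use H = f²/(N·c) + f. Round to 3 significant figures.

Hyperfocal distance H = f²/(N·c) + f = 105²/(8 × 0.024) + 105 = 11025/0.192 + 105 ≈ 57526.9 mm ≈ 57.5 m.

57.5 m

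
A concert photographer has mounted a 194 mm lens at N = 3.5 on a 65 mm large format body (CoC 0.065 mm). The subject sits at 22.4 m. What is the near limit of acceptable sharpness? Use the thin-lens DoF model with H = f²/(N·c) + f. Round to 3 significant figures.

19.7 m

Hyperfocal distance H = f²/(N·c) + f = 194²/(3.5 × 0.065) + 194 = 37636/0.2275 + 194 ≈ 165627.0 mm ≈ 165.6 m.
Near limit Dn = s·(H − f)/(H + s − 2f) = 22400 × (165627.0 − 194) / (165627.0 + 22400 − 2 × 194) = 22400 × 165433.0 / 187639.0 ≈ 19749 mm ≈ 19.7 m.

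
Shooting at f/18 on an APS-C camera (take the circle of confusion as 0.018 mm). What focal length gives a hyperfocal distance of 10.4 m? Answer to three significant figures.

From H = f²/(N·c) + f, with f ≪ H: f ≈ √(H·N·c) = √(10400 × 18 × 0.018) = √3369.6 ≈ 58.05 mm.
Exact: f² + N·c·f − N·c·H = 0 ⇒ f = (−N·c + √((N·c)² + 4·N·c·H))/2 = (−0.324 + √13479)/2 ≈ 57.886 mm ≈ 57.9 mm.

57.9 mm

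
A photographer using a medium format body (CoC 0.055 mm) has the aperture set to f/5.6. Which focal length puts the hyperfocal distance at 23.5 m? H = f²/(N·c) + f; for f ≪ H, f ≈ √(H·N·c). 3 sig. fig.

84.9 mm

From H = f²/(N·c) + f, with f ≪ H: f ≈ √(H·N·c) = √(23500 × 5.6 × 0.055) = √7238.0 ≈ 85.08 mm.
Exact: f² + N·c·f − N·c·H = 0 ⇒ f = (−N·c + √((N·c)² + 4·N·c·H))/2 = (−0.308 + √28952)/2 ≈ 84.923 mm ≈ 84.9 mm.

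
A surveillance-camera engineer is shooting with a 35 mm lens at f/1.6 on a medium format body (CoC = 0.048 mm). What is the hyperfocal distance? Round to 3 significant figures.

Hyperfocal distance H = f²/(N·c) + f = 35²/(1.6 × 0.048) + 35 = 1225/0.0768 + 35 ≈ 15985.5 mm ≈ 16.0 m.

16.0 m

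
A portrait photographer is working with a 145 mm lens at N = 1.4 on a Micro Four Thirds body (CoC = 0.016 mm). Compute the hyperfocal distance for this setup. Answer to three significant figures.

Hyperfocal distance H = f²/(N·c) + f = 145²/(1.4 × 0.016) + 145 = 21025/0.0224 + 145 ≈ 938761.1 mm ≈ 939 m.

939 m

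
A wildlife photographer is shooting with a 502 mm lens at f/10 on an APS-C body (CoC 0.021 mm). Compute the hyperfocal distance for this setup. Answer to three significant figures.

1200 m

Hyperfocal distance H = f²/(N·c) + f = 502²/(10 × 0.021) + 502 = 252004/0.21 + 502 ≈ 1200521.0 mm ≈ 1200 m.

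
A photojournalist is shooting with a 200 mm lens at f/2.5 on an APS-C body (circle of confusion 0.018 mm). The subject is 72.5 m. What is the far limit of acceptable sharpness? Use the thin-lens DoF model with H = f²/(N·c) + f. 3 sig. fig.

Hyperfocal distance H = f²/(N·c) + f = 200²/(2.5 × 0.018) + 200 = 40000/0.045 + 200 ≈ 889088.9 mm ≈ 889.1 m.
Far limit Df = s·(H − f)/(H − s) = 72500 × (889088.9 − 200) / (889088.9 − 72500) = 72500 × 888888.9 / 816588.9 ≈ 78919 mm ≈ 78.9 m.

78.9 m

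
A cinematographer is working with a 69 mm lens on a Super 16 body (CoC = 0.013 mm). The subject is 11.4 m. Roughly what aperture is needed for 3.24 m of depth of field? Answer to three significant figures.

Write h = H − f = f²/(N·c). The thin-lens limits are Dn = s·h/(h + (s−f)) and Df = s·h/(h − (s−f)), so DoF = Df − Dn = 2·s·(s−f)·h / (h² − (s−f)²).
That is a quadratic in h: DoF·h² − 2·s·(s−f)·h − DoF·(s−f)² = 0 ⇒ h = (s−f)·(s + √(s² + DoF²)) / DoF = 11331 × (11400 + √(11400² + 3240²)) / 3240 = 11331 × (11400 + 11851.5) / 3240 ≈ 81316 mm.
Then N = f²/(c·h) = 69² / (0.013 × 81316) = 4761 / 1057.1 ≈ 4.50.

f/4.50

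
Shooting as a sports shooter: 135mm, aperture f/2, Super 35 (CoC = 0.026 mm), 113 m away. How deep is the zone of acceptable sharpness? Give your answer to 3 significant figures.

Hyperfocal distance H = f²/(N·c) + f = 135²/(2 × 0.026) + 135 = 18225/0.052 + 135 ≈ 350615.8 mm ≈ 350.6 m.
Near limit Dn = s·(H − f)/(H + s − 2f) = 113000 × (350615.8 − 135) / (350615.8 + 113000 − 2 × 135) = 113000 × 350480.8 / 463345.8 ≈ 85475 mm.
Far limit Df = s·(H − f)/(H − s) = 113000 × (350615.8 − 135) / (350615.8 − 113000) = 113000 × 350480.8 / 237615.8 ≈ 166674 mm.
Depth of field = Df − Dn = 166674 − 85475 ≈ 81199 mm ≈ 81.2 m.

81.2 m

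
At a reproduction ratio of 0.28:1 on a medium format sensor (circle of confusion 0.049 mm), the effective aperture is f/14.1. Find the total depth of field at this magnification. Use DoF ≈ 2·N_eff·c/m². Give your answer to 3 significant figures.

17.6 mm

At magnification m, DoF ≈ 2·N_eff·c/m² = 2 × 14.1 × 0.049 / 0.28² = 1.382 / 0.0784 ≈ 17.6 mm.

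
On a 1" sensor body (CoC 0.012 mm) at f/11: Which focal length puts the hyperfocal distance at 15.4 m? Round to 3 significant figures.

45.0 mm

From H = f²/(N·c) + f, with f ≪ H: f ≈ √(H·N·c) = √(15400 × 11 × 0.012) = √2032.8 ≈ 45.09 mm.
Exact: f² + N·c·f − N·c·H = 0 ⇒ f = (−N·c + √((N·c)² + 4·N·c·H))/2 = (−0.132 + √8131.2)/2 ≈ 45.021 mm ≈ 45.0 mm.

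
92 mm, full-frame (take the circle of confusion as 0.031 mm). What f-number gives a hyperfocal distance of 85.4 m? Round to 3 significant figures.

f/3.20

Rearrange H = f²/(N·c) + f for N: N = f² / ((H − f)·c).
N = 92² / ((85400 − 92) × 0.031) = 8464 / 2645 ≈ 3.20.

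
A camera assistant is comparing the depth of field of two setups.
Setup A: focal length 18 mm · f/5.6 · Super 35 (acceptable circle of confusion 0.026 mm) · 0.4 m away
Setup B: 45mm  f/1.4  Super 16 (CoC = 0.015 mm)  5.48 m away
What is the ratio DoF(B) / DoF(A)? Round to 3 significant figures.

4.38

Setup A: H = 18²/(5.6×0.026) + 18 ≈ 2243.3 mm; DoF = Df − Dn = 482.90 − 341.39 ≈ 141.51 mm.
Setup B: H = 45²/(1.4×0.015) + 45 ≈ 96473.6 mm; DoF = Df − Dn = 5807.32 − 5187.61 ≈ 619.71 mm.
Ratio = 619.71 / 141.51 ≈ 4.38.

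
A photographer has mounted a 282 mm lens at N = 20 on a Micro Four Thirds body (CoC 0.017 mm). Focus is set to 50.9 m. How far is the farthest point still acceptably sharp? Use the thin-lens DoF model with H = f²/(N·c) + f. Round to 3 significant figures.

Hyperfocal distance H = f²/(N·c) + f = 282²/(20 × 0.017) + 282 = 79524/0.34 + 282 ≈ 234176.1 mm ≈ 234.2 m.
Far limit Df = s·(H − f)/(H − s) = 50900 × (234176.1 − 282) / (234176.1 − 50900) = 50900 × 233894.1 / 183276.1 ≈ 64958 mm ≈ 65.0 m.

65.0 m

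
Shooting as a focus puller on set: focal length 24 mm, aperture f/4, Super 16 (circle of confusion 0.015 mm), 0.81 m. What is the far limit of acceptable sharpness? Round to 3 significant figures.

0.882 m

Hyperfocal distance H = f²/(N·c) + f = 24²/(4 × 0.015) + 24 = 576/0.06 + 24 ≈ 9624.0 mm ≈ 9.624 m.
Far limit Df = s·(H − f)/(H − s) = 810 × (9624.0 − 24) / (9624.0 − 810) = 810 × 9600.0 / 8814.0 ≈ 882.23 mm ≈ 0.882 m.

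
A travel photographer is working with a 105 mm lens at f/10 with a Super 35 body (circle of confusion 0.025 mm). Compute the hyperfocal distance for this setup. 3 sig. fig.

Hyperfocal distance H = f²/(N·c) + f = 105²/(10 × 0.025) + 105 = 11025/0.25 + 105 ≈ 44205.0 mm ≈ 44.2 m.

44.2 m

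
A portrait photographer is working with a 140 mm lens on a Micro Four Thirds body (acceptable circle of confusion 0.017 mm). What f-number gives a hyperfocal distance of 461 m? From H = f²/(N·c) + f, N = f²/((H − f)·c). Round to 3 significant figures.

Rearrange H = f²/(N·c) + f for N: N = f² / ((H − f)·c).
N = 140² / ((461000 − 140) × 0.017) = 19600 / 7835 ≈ 2.50.

f/2.50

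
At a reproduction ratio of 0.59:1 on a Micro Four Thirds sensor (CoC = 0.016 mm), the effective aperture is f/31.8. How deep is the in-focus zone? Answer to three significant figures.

At magnification m, DoF ≈ 2·N_eff·c/m² = 2 × 31.8 × 0.016 / 0.59² = 1.018 / 0.3481 ≈ 2.92 mm.

2.92 mm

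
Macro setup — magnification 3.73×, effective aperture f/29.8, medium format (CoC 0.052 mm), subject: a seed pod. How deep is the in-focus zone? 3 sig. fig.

At magnification m, DoF ≈ 2·N_eff·c/m² = 2 × 29.8 × 0.052 / 3.73² = 3.099 / 13.91 ≈ 0.223 mm.

0.223 mm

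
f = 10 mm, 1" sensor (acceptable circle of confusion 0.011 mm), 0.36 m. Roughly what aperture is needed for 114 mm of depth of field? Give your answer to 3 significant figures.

f/4.01

Write h = H − f = f²/(N·c). The thin-lens limits are Dn = s·h/(h + (s−f)) and Df = s·h/(h − (s−f)), so DoF = Df − Dn = 2·s·(s−f)·h / (h² − (s−f)²).
That is a quadratic in h: DoF·h² − 2·s·(s−f)·h − DoF·(s−f)² = 0 ⇒ h = (s−f)·(s + √(s² + DoF²)) / DoF = 350 × (360 + √(360² + 114²)) / 114 = 350 × (360 + 377.619) / 114 ≈ 2264.6 mm.
Then N = f²/(c·h) = 10² / (0.011 × 2264.6) = 100 / 24.911 ≈ 4.01.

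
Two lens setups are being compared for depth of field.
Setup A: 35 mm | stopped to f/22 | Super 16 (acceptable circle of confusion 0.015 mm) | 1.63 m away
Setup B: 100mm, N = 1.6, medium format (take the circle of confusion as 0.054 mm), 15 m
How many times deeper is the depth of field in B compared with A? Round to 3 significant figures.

2.29

Setup A: H = 35²/(22×0.015) + 35 ≈ 3747.1 mm; DoF = Df − Dn = 2858.0 − 1140.1 ≈ 1717.9 mm.
Setup B: H = 100²/(1.6×0.054) + 100 ≈ 115840.7 mm; DoF = Df − Dn = 17216.4 − 13289.2 ≈ 3927.2 mm.
Ratio = 3927.2 / 1717.9 ≈ 2.29.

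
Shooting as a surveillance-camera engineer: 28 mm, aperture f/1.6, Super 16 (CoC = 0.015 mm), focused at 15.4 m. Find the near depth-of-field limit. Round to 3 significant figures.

Hyperfocal distance H = f²/(N·c) + f = 28²/(1.6 × 0.015) + 28 = 784/0.024 + 28 ≈ 32694.7 mm ≈ 32.69 m.
Near limit Dn = s·(H − f)/(H + s − 2f) = 15400 × (32694.7 − 28) / (32694.7 + 15400 − 2 × 28) = 15400 × 32666.7 / 48038.7 ≈ 10472 mm ≈ 10.5 m.

10.5 m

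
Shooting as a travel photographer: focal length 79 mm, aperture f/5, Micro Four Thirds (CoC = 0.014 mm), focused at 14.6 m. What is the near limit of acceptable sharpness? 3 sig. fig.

12.6 m

Hyperfocal distance H = f²/(N·c) + f = 79²/(5 × 0.014) + 79 = 6241/0.07 + 79 ≈ 89236.1 mm ≈ 89.24 m.
Near limit Dn = s·(H − f)/(H + s − 2f) = 14600 × (89236.1 − 79) / (89236.1 + 14600 − 2 × 79) = 14600 × 89157.1 / 103678.1 ≈ 12555 mm ≈ 12.6 m.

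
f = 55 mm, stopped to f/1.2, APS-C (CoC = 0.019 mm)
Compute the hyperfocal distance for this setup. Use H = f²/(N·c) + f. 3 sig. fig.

133 m

Hyperfocal distance H = f²/(N·c) + f = 55²/(1.2 × 0.019) + 55 = 3025/0.0228 + 55 ≈ 132730.4 mm ≈ 133 m.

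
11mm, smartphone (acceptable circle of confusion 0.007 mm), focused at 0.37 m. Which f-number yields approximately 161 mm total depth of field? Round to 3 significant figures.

f/10

Write h = H − f = f²/(N·c). The thin-lens limits are Dn = s·h/(h + (s−f)) and Df = s·h/(h − (s−f)), so DoF = Df − Dn = 2·s·(s−f)·h / (h² − (s−f)²).
That is a quadratic in h: DoF·h² − 2·s·(s−f)·h − DoF·(s−f)² = 0 ⇒ h = (s−f)·(s + √(s² + DoF²)) / DoF = 359 × (370 + √(370² + 161²)) / 161 = 359 × (370 + 403.511) / 161 ≈ 1724.8 mm.
Then N = f²/(c·h) = 11² / (0.007 × 1724.8) = 121 / 12.073 ≈ 10.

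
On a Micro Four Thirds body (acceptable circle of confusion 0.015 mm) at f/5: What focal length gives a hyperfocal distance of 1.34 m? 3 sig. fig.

9.99 mm

From H = f²/(N·c) + f, with f ≪ H: f ≈ √(H·N·c) = √(1340 × 5 × 0.015) = √100.50 ≈ 10.02 mm.
Exact: f² + N·c·f − N·c·H = 0 ⇒ f = (−N·c + √((N·c)² + 4·N·c·H))/2 = (−0.075 + √402.01)/2 ≈ 9.9875 mm ≈ 9.99 mm.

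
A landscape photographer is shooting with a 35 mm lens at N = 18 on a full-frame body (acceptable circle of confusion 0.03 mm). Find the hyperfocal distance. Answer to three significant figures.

Hyperfocal distance H = f²/(N·c) + f = 35²/(18 × 0.03) + 35 = 1225/0.54 + 35 ≈ 2303.5 mm ≈ 2.30 m.

2.30 m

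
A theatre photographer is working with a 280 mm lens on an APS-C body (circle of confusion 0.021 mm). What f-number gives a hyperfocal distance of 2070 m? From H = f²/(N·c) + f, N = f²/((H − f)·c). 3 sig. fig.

Rearrange H = f²/(N·c) + f for N: N = f² / ((H − f)·c).
N = 280² / ((2070000 − 280) × 0.021) = 78400 / 43464 ≈ 1.80.

f/1.80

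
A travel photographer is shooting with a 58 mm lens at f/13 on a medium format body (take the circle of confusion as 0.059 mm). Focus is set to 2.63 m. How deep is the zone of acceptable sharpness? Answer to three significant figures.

4.70 m

Hyperfocal distance H = f²/(N·c) + f = 58²/(13 × 0.059) + 58 = 3364/0.767 + 58 ≈ 4443.9 mm ≈ 4.444 m.
Near limit Dn = s·(H − f)/(H + s − 2f) = 2630 × (4443.9 − 58) / (4443.9 + 2630 − 2 × 58) = 2630 × 4385.9 / 6957.9 ≈ 1657.8 mm.
Far limit Df = s·(H − f)/(H − s) = 2630 × (4443.9 − 58) / (4443.9 − 2630) = 2630 × 4385.9 / 1813.9 ≈ 6359.1 mm.
Depth of field = Df − Dn = 6359.1 − 1657.8 ≈ 4701.3 mm ≈ 4.70 m.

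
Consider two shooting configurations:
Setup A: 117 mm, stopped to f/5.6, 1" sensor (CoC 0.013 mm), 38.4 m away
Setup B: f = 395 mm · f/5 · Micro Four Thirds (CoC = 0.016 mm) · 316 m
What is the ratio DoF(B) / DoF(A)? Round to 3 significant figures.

Setup A: H = 117²/(5.6×0.013) + 117 ≈ 188152.7 mm; DoF = Df − Dn = 48217 − 31904 ≈ 16313 mm.
Setup B: H = 395²/(5×0.016) + 395 ≈ 1950707.5 mm; DoF = Df − Dn = 377009 − 271986 ≈ 105023 mm.
Ratio = 105023 / 16313 ≈ 6.44.

6.44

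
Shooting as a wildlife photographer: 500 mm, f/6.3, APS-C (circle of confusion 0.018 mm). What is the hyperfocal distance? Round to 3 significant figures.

2210 m

Hyperfocal distance H = f²/(N·c) + f = 500²/(6.3 × 0.018) + 500 = 250000/0.1134 + 500 ≈ 2205085.5 mm ≈ 2210 m.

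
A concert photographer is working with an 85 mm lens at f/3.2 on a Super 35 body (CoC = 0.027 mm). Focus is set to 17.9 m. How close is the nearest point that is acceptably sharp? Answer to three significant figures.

Hyperfocal distance H = f²/(N·c) + f = 85²/(3.2 × 0.027) + 85 = 7225/0.0864 + 85 ≈ 83707.7 mm ≈ 83.71 m.
Near limit Dn = s·(H − f)/(H + s − 2f) = 17900 × (83707.7 − 85) / (83707.7 + 17900 − 2 × 85) = 17900 × 83622.7 / 101437.7 ≈ 14756 mm ≈ 14.8 m.

14.8 m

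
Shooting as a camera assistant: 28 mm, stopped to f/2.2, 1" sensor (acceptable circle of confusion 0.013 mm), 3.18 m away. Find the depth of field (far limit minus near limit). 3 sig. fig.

0.741 m

Hyperfocal distance H = f²/(N·c) + f = 28²/(2.2 × 0.013) + 28 = 784/0.0286 + 28 ≈ 27440.6 mm ≈ 27.44 m.
Near limit Dn = s·(H − f)/(H + s − 2f) = 3180 × (27440.6 − 28) / (27440.6 + 3180 − 2 × 28) = 3180 × 27412.6 / 30564.6 ≈ 2852.06 mm.
Far limit Df = s·(H − f)/(H − s) = 3180 × (27440.6 − 28) / (27440.6 − 3180) = 3180 × 27412.6 / 24260.6 ≈ 3593.15 mm.
Depth of field = Df − Dn = 3593.15 − 2852.06 ≈ 741.09 mm ≈ 0.741 m.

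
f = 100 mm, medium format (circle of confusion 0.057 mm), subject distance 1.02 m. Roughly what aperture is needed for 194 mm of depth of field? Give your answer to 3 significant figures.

f/18

Write h = H − f = f²/(N·c). The thin-lens limits are Dn = s·h/(h + (s−f)) and Df = s·h/(h − (s−f)), so DoF = Df − Dn = 2·s·(s−f)·h / (h² − (s−f)²).
That is a quadratic in h: DoF·h² − 2·s·(s−f)·h − DoF·(s−f)² = 0 ⇒ h = (s−f)·(s + √(s² + DoF²)) / DoF = 920 × (1020 + √(1020² + 194²)) / 194 = 920 × (1020 + 1038.29) / 194 ≈ 9760.9 mm.
Then N = f²/(c·h) = 100² / (0.057 × 9760.9) = 10000 / 556.37 ≈ 18.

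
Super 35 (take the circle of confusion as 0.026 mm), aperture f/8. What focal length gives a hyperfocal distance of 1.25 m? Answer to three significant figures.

16.0 mm

From H = f²/(N·c) + f, with f ≪ H: f ≈ √(H·N·c) = √(1250 × 8 × 0.026) = √260.00 ≈ 16.12 mm.
Exact: f² + N·c·f − N·c·H = 0 ⇒ f = (−N·c + √((N·c)² + 4·N·c·H))/2 = (−0.208 + √1040.0)/2 ≈ 16.021 mm ≈ 16.0 mm.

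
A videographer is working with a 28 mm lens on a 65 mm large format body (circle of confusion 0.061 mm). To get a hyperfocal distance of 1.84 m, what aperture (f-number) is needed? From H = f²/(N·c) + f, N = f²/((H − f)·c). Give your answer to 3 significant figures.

f/7.09

Rearrange H = f²/(N·c) + f for N: N = f² / ((H − f)·c).
N = 28² / ((1840 − 28) × 0.061) = 784 / 110.5 ≈ 7.09.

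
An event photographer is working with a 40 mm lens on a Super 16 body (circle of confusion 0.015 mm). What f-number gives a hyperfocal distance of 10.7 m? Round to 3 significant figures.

Rearrange H = f²/(N·c) + f for N: N = f² / ((H − f)·c).
N = 40² / ((10700 − 40) × 0.015) = 1600 / 159.9 ≈ 10.

f/10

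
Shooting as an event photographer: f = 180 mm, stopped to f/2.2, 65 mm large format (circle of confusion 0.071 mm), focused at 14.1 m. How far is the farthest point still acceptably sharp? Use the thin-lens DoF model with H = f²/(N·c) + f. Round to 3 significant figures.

Hyperfocal distance H = f²/(N·c) + f = 180²/(2.2 × 0.071) + 180 = 32400/0.1562 + 180 ≈ 207606.4 mm ≈ 207.6 m.
Far limit Df = s·(H − f)/(H − s) = 14100 × (207606.4 − 180) / (207606.4 − 14100) = 14100 × 207426.4 / 193506.4 ≈ 15114 mm ≈ 15.1 m.

15.1 m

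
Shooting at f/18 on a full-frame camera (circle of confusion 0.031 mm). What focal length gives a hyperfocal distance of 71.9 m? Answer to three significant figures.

200 mm

From H = f²/(N·c) + f, with f ≪ H: f ≈ √(H·N·c) = √(71900 × 18 × 0.031) = √40120 ≈ 200.3 mm.
The +f correction barely moves this — solving exactly, f² + N·c·f − N·c·H = 0 ⇒ f = (−N·c + √((N·c)² + 4·N·c·H))/2 = (−0.558 + √160481)/2 ≈ 200.02 mm, so f ≈ 200 mm.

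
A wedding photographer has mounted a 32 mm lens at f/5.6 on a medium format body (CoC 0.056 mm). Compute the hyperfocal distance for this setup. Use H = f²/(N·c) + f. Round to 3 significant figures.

3.30 m

Hyperfocal distance H = f²/(N·c) + f = 32²/(5.6 × 0.056) + 32 = 1024/0.3136 + 32 ≈ 3297.3 mm ≈ 3.30 m.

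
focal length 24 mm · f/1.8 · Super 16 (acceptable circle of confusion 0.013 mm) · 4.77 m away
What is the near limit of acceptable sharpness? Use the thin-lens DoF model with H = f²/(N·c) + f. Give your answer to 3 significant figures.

Hyperfocal distance H = f²/(N·c) + f = 24²/(1.8 × 0.013) + 24 = 576/0.0234 + 24 ≈ 24639.4 mm ≈ 24.64 m.
Near limit Dn = s·(H − f)/(H + s − 2f) = 4770 × (24639.4 − 24) / (24639.4 + 4770 − 2 × 24) = 4770 × 24615.4 / 29361.4 ≈ 3999.0 mm ≈ 4.00 m.

4.00 m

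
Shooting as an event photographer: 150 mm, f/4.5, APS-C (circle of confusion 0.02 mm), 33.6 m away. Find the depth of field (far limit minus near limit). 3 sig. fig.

9.16 m

Hyperfocal distance H = f²/(N·c) + f = 150²/(4.5 × 0.02) + 150 = 22500/0.09 + 150 ≈ 250150.0 mm ≈ 250.2 m.
Near limit Dn = s·(H − f)/(H + s − 2f) = 33600 × (250150.0 − 150) / (250150.0 + 33600 − 2 × 150) = 33600 × 250000.0 / 283450.0 ≈ 29634.9 mm.
Far limit Df = s·(H − f)/(H − s) = 33600 × (250150.0 − 150) / (250150.0 − 33600) = 33600 × 250000.0 / 216550.0 ≈ 38790.1 mm.
Depth of field = Df − Dn = 38790.1 − 29634.9 ≈ 9155.2 mm ≈ 9.16 m.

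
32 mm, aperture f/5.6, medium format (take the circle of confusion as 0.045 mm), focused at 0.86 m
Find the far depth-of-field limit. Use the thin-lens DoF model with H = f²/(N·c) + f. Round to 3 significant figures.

1.08 m

Hyperfocal distance H = f²/(N·c) + f = 32²/(5.6 × 0.045) + 32 = 1024/0.252 + 32 ≈ 4095.5 mm ≈ 4.095 m.
Far limit Df = s·(H − f)/(H − s) = 860 × (4095.5 − 32) / (4095.5 − 860) = 860 × 4063.5 / 3235.5 ≈ 1080.1 mm ≈ 1.08 m.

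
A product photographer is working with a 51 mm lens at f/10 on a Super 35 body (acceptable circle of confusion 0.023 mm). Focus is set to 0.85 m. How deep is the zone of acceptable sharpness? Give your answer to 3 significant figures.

Hyperfocal distance H = f²/(N·c) + f = 51²/(10 × 0.023) + 51 = 2601/0.23 + 51 ≈ 11359.7 mm ≈ 11.36 m.
Near limit Dn = s·(H − f)/(H + s − 2f) = 850 × (11359.7 − 51) / (11359.7 + 850 − 2 × 51) = 850 × 11308.7 / 12107.7 ≈ 793.91 mm.
Far limit Df = s·(H − f)/(H − s) = 850 × (11359.7 − 51) / (11359.7 − 850) = 850 × 11308.7 / 10509.7 ≈ 914.62 mm.
Depth of field = Df − Dn = 914.62 − 793.91 ≈ 120.71 mm.

121 mm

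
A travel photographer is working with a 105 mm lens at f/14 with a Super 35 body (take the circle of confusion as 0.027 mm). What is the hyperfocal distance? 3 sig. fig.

29.3 m

Hyperfocal distance H = f²/(N·c) + f = 105²/(14 × 0.027) + 105 = 11025/0.378 + 105 ≈ 29271.7 mm ≈ 29.3 m.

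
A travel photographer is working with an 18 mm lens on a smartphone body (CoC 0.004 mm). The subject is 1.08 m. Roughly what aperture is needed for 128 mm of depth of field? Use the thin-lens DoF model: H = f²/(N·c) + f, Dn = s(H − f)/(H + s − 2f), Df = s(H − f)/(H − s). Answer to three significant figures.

f/4.50

Write h = H − f = f²/(N·c). The thin-lens limits are Dn = s·h/(h + (s−f)) and Df = s·h/(h − (s−f)), so DoF = Df − Dn = 2·s·(s−f)·h / (h² − (s−f)²).
That is a quadratic in h: DoF·h² − 2·s·(s−f)·h − DoF·(s−f)² = 0 ⇒ h = (s−f)·(s + √(s² + DoF²)) / DoF = 1062 × (1080 + √(1080² + 128²)) / 128 = 1062 × (1080 + 1087.56) / 128 ≈ 17984 mm.
Then N = f²/(c·h) = 18² / (0.004 × 17984) = 324 / 71.936 ≈ 4.50.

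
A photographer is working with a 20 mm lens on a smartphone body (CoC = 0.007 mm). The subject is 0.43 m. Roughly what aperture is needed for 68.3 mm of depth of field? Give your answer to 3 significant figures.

Write h = H − f = f²/(N·c). The thin-lens limits are Dn = s·h/(h + (s−f)) and Df = s·h/(h − (s−f)), so DoF = Df − Dn = 2·s·(s−f)·h / (h² − (s−f)²).
That is a quadratic in h: DoF·h² − 2·s·(s−f)·h − DoF·(s−f)² = 0 ⇒ h = (s−f)·(s + √(s² + DoF²)) / DoF = 410 × (430 + √(430² + 68.3²)) / 68.3 = 410 × (430 + 435.391) / 68.3 ≈ 5194.9 mm.
Then N = f²/(c·h) = 20² / (0.007 × 5194.9) = 400 / 36.364 ≈ 11.

f/11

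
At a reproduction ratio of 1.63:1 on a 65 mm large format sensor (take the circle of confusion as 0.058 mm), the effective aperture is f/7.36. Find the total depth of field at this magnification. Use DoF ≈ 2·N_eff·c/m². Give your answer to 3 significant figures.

At magnification m, DoF ≈ 2·N_eff·c/m² = 2 × 7.36 × 0.058 / 1.63² = 0.8538 / 2.657 ≈ 0.321 mm.

0.321 mm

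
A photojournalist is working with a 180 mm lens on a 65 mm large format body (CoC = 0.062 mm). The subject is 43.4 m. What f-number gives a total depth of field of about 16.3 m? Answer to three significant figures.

Write h = H − f = f²/(N·c). The thin-lens limits are Dn = s·h/(h + (s−f)) and Df = s·h/(h − (s−f)), so DoF = Df − Dn = 2·s·(s−f)·h / (h² − (s−f)²).
That is a quadratic in h: DoF·h² − 2·s·(s−f)·h − DoF·(s−f)² = 0 ⇒ h = (s−f)·(s + √(s² + DoF²)) / DoF = 43220 × (43400 + √(43400² + 16300²)) / 16300 = 43220 × (43400 + 46360.0) / 16300 ≈ 238002 mm.
Then N = f²/(c·h) = 180² / (0.062 × 238002) = 32400 / 14756 ≈ 2.20.

f/2.20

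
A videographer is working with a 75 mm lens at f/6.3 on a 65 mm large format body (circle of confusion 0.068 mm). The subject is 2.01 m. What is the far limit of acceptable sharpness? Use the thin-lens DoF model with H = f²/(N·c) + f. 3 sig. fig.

2.36 m

Hyperfocal distance H = f²/(N·c) + f = 75²/(6.3 × 0.068) + 75 = 5625/0.4284 + 75 ≈ 13205.3 mm ≈ 13.21 m.
Far limit Df = s·(H − f)/(H − s) = 2010 × (13205.3 − 75) / (13205.3 − 2010) = 2010 × 13130.3 / 11195.3 ≈ 2357.4 mm ≈ 2.36 m.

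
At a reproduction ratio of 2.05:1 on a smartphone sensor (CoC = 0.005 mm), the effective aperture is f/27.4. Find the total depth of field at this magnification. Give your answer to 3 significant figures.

At magnification m, DoF ≈ 2·N_eff·c/m² = 2 × 27.4 × 0.005 / 2.05² = 0.274 / 4.202 ≈ 0.0652 mm.

0.0652 mm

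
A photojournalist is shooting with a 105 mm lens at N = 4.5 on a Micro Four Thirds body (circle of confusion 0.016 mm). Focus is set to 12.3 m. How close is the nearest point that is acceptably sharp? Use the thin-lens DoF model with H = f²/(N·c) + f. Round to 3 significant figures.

11.4 m

Hyperfocal distance H = f²/(N·c) + f = 105²/(4.5 × 0.016) + 105 = 11025/0.072 + 105 ≈ 153230.0 mm ≈ 153.2 m.
Near limit Dn = s·(H − f)/(H + s − 2f) = 12300 × (153230.0 − 105) / (153230.0 + 12300 − 2 × 105) = 12300 × 153125.0 / 165320.0 ≈ 11393 mm ≈ 11.4 m.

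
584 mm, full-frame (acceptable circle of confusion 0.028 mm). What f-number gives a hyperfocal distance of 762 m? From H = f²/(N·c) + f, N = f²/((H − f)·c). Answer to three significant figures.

Rearrange H = f²/(N·c) + f for N: N = f² / ((H − f)·c).
N = 584² / ((762000 − 584) × 0.028) = 341056 / 21320 ≈ 16.

f/16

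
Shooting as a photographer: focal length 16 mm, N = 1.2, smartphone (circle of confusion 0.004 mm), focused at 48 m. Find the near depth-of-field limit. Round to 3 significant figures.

Hyperfocal distance H = f²/(N·c) + f = 16²/(1.2 × 0.004) + 16 = 256/0.0048 + 16 ≈ 53349.3 mm ≈ 53.35 m.
Near limit Dn = s·(H − f)/(H + s − 2f) = 48000 × (53349.3 − 16) / (53349.3 + 48000 − 2 × 16) = 48000 × 53333.3 / 101317.3 ≈ 25267 mm ≈ 25.3 m.

25.3 m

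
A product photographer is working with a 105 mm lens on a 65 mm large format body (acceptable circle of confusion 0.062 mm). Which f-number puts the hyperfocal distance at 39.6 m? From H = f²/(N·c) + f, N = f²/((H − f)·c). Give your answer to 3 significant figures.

Rearrange H = f²/(N·c) + f for N: N = f² / ((H − f)·c).
N = 105² / ((39600 − 105) × 0.062) = 11025 / 2449 ≈ 4.50.

f/4.50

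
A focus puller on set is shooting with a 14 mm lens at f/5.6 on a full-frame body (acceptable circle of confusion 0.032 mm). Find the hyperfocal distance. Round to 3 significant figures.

Hyperfocal distance H = f²/(N·c) + f = 14²/(5.6 × 0.032) + 14 = 196/0.1792 + 14 ≈ 1107.8 mm ≈ 1.11 m.

1.11 m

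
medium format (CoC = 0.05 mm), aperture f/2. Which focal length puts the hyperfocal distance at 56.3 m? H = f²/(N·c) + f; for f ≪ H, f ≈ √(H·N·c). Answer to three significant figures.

75.0 mm

From H = f²/(N·c) + f, with f ≪ H: f ≈ √(H·N·c) = √(56300 × 2 × 0.05) = √5630.0 ≈ 75.03 mm.
The +f correction barely moves this — solving exactly, f² + N·c·f − N·c·H = 0 ⇒ f = (−N·c + √((N·c)² + 4·N·c·H))/2 = (−0.1 + √22520)/2 ≈ 74.983 mm, so f ≈ 75.0 mm.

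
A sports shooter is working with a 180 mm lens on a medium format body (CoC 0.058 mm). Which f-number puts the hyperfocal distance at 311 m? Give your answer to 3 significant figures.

f/1.80

Rearrange H = f²/(N·c) + f for N: N = f² / ((H − f)·c).
N = 180² / ((311000 − 180) × 0.058) = 32400 / 18028 ≈ 1.80.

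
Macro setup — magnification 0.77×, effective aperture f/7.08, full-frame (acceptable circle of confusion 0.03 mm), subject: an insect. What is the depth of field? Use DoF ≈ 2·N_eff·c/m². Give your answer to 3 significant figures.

0.716 mm

At magnification m, DoF ≈ 2·N_eff·c/m² = 2 × 7.08 × 0.03 / 0.77² = 0.4248 / 0.5929 ≈ 0.716 mm.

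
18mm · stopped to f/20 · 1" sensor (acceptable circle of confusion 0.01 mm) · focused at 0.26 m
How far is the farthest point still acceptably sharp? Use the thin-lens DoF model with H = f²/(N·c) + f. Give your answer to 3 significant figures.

306 mm

Hyperfocal distance H = f²/(N·c) + f = 18²/(20 × 0.01) + 18 = 324/0.2 + 18 ≈ 1638.0 mm ≈ 1.638 m.
Far limit Df = s·(H − f)/(H − s) = 260 × (1638.0 − 18) / (1638.0 − 260) = 260 × 1620.0 / 1378.0 ≈ 305.66 mm.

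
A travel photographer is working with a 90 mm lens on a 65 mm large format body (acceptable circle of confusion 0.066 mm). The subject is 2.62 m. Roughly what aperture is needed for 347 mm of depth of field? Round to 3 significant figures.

Write h = H − f = f²/(N·c). The thin-lens limits are Dn = s·h/(h + (s−f)) and Df = s·h/(h − (s−f)), so DoF = Df − Dn = 2·s·(s−f)·h / (h² − (s−f)²).
That is a quadratic in h: DoF·h² − 2·s·(s−f)·h − DoF·(s−f)² = 0 ⇒ h = (s−f)·(s + √(s² + DoF²)) / DoF = 2530 × (2620 + √(2620² + 347²)) / 347 = 2530 × (2620 + 2642.88) / 347 ≈ 38372 mm.
Then N = f²/(c·h) = 90² / (0.066 × 38372) = 8100 / 2532.6 ≈ 3.20.

f/3.20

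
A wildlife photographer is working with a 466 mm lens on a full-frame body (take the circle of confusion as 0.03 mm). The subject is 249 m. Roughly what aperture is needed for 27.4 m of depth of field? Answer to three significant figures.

f/1.60

Write h = H − f = f²/(N·c). The thin-lens limits are Dn = s·h/(h + (s−f)) and Df = s·h/(h − (s−f)), so DoF = Df − Dn = 2·s·(s−f)·h / (h² − (s−f)²).
That is a quadratic in h: DoF·h² − 2·s·(s−f)·h − DoF·(s−f)² = 0 ⇒ h = (s−f)·(s + √(s² + DoF²)) / DoF = 248534 × (249000 + √(249000² + 27400²)) / 27400 = 248534 × (249000 + 250503) / 27400 ≈ 4530784 mm.
Then N = f²/(c·h) = 466² / (0.03 × 4530784) = 217156 / 135924 ≈ 1.60.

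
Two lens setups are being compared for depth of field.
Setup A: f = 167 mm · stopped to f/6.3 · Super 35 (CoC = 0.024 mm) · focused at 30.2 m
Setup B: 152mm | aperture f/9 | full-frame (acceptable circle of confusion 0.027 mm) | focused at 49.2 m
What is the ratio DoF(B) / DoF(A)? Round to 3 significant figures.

6.85

Setup A: H = 167²/(6.3×0.024) + 167 ≈ 184618.1 mm; DoF = Df − Dn = 36074 − 25971 ≈ 10103 mm.
Setup B: H = 152²/(9×0.027) + 152 ≈ 95230.2 mm; DoF = Df − Dn = 101626 − 32457 ≈ 69169 mm.
Ratio = 69169 / 10103 ≈ 6.85.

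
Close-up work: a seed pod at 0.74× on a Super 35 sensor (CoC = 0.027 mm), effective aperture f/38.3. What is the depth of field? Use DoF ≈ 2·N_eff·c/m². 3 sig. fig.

3.78 mm

At magnification m, DoF ≈ 2·N_eff·c/m² = 2 × 38.3 × 0.027 / 0.74² = 2.068 / 0.5476 ≈ 3.78 mm.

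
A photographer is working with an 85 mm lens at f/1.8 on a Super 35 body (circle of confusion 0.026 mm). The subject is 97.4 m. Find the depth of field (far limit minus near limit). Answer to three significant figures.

Hyperfocal distance H = f²/(N·c) + f = 85²/(1.8 × 0.026) + 85 = 7225/0.0468 + 85 ≈ 154465.3 mm ≈ 154.5 m.
Near limit Dn = s·(H − f)/(H + s − 2f) = 97400 × (154465.3 − 85) / (154465.3 + 97400 − 2 × 85) = 97400 × 154380.3 / 251695.3 ≈ 59741 mm.
Far limit Df = s·(H − f)/(H − s) = 97400 × (154465.3 − 85) / (154465.3 − 97400) = 97400 × 154380.3 / 57065.3 ≈ 263499 mm.
Depth of field = Df − Dn = 263499 − 59741 ≈ 203758 mm ≈ 204 m.

204 m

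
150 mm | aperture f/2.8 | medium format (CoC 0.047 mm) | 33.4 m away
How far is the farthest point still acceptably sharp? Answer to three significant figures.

41.5 m

Hyperfocal distance H = f²/(N·c) + f = 150²/(2.8 × 0.047) + 150 = 22500/0.1316 + 150 ≈ 171122.6 mm ≈ 171.1 m.
Far limit Df = s·(H − f)/(H − s) = 33400 × (171122.6 − 150) / (171122.6 − 33400) = 33400 × 170972.6 / 137722.6 ≈ 41464 mm ≈ 41.5 m.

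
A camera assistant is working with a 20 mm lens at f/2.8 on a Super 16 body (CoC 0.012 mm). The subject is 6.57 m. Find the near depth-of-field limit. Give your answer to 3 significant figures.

4.24 m

Hyperfocal distance H = f²/(N·c) + f = 20²/(2.8 × 0.012) + 20 = 400/0.0336 + 20 ≈ 11924.8 mm ≈ 11.92 m.
Near limit Dn = s·(H − f)/(H + s − 2f) = 6570 × (11924.8 − 20) / (11924.8 + 6570 − 2 × 20) = 6570 × 11904.8 / 18454.8 ≈ 4238.2 mm ≈ 4.24 m.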